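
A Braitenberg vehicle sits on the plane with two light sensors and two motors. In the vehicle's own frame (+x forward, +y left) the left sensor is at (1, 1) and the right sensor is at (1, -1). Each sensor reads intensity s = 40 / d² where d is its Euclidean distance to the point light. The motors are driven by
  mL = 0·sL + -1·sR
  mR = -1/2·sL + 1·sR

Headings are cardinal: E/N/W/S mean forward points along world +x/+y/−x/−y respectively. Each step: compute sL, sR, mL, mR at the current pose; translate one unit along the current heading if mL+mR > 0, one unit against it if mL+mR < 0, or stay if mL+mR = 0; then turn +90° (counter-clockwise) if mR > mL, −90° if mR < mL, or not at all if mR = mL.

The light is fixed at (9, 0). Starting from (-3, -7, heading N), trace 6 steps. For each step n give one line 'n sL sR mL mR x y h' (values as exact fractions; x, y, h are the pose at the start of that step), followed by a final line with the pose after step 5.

n=0: pose=(-3,-7,N); sL=8/41, sR=40/157; mL=-40/157, mR=1012/6437; mL+mR=-4/41 → advance -1; mR−mL=2652/6437 → turn +1·90°
n=1: pose=(-3,-8,W); sL=4/25, sR=20/109; mL=-20/109, mR=282/2725; mL+mR=-2/25 → advance -1; mR−mL=782/2725 → turn +1·90°
n=2: pose=(-2,-8,S); sL=40/181, sR=8/45; mL=-8/45, mR=548/8145; mL+mR=-20/181 → advance -1; mR−mL=1996/8145 → turn +1·90°
n=3: pose=(-2,-7,E); sL=5/17, sR=10/41; mL=-10/41, mR=135/1394; mL+mR=-5/34 → advance -1; mR−mL=475/1394 → turn +1·90°
n=4: pose=(-3,-7,N); sL=8/41, sR=40/157; mL=-40/157, mR=1012/6437; mL+mR=-4/41 → advance -1; mR−mL=2652/6437 → turn +1·90°
n=5: pose=(-3,-8,W); sL=4/25, sR=20/109; mL=-20/109, mR=282/2725; mL+mR=-2/25 → advance -1; mR−mL=782/2725 → turn +1·90°

0 8/41 40/157 -40/157 1012/6437 -3 -7 N
1 4/25 20/109 -20/109 282/2725 -3 -8 W
2 40/181 8/45 -8/45 548/8145 -2 -8 S
3 5/17 10/41 -10/41 135/1394 -2 -7 E
4 8/41 40/157 -40/157 1012/6437 -3 -7 N
5 4/25 20/109 -20/109 282/2725 -3 -8 W
final -2 -8 S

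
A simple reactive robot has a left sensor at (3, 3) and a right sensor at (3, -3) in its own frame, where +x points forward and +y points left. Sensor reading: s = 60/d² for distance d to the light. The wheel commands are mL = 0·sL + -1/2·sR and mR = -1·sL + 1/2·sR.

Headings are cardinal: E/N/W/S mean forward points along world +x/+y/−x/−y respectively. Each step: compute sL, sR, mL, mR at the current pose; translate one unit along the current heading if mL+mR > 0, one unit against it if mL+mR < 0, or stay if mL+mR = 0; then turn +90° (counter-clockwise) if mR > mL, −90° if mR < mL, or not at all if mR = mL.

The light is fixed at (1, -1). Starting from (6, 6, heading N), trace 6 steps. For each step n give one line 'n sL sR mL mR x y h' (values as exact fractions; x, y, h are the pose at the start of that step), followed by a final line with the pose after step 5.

0 15/26 15/41 -15/82 -210/533 6 6 N
1 12/29 60/73 -30/73 -6/2117 6 5 E
2 30/41 6/13 -3/13 -267/533 5 5 N
3 60/113 60/53 -30/53 210/5989 5 4 E
4 15/16 3/5 -3/10 -51/80 4 4 N
5 12/17 60/37 -30/37 66/629 4 3 E
final 3 3 N

n=0: pose=(6,6,N); sL=15/26, sR=15/41; mL=-15/82, mR=-210/533; mL+mR=-15/26 → advance -1; mR−mL=-225/1066 → turn -1·90°
n=1: pose=(6,5,E); sL=12/29, sR=60/73; mL=-30/73, mR=-6/2117; mL+mR=-12/29 → advance -1; mR−mL=864/2117 → turn +1·90°
n=2: pose=(5,5,N); sL=30/41, sR=6/13; mL=-3/13, mR=-267/533; mL+mR=-30/41 → advance -1; mR−mL=-144/533 → turn -1·90°
n=3: pose=(5,4,E); sL=60/113, sR=60/53; mL=-30/53, mR=210/5989; mL+mR=-60/113 → advance -1; mR−mL=3600/5989 → turn +1·90°
n=4: pose=(4,4,N); sL=15/16, sR=3/5; mL=-3/10, mR=-51/80; mL+mR=-15/16 → advance -1; mR−mL=-27/80 → turn -1·90°
n=5: pose=(4,3,E); sL=12/17, sR=60/37; mL=-30/37, mR=66/629; mL+mR=-12/17 → advance -1; mR−mL=576/629 → turn +1·90°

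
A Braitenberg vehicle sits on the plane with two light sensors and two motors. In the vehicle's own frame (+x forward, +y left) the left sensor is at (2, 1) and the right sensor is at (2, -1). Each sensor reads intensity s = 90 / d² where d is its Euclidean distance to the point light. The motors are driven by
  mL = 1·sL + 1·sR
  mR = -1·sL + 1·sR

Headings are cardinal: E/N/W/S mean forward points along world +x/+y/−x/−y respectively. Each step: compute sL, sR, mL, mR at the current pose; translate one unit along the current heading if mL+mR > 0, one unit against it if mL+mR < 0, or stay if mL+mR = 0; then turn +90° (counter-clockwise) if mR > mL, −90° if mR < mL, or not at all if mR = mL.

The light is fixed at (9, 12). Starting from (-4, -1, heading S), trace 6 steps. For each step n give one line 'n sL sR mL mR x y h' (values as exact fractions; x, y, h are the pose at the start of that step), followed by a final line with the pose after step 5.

0 10/41 90/421 7900/17261 -520/17261 -4 -1 S
1 1/5 45/197 422/985 28/985 -4 -2 W
2 10/41 90/313 6820/12833 560/12833 -5 -2 N
3 5/16 9/34 157/272 -13/272 -5 -1 E
4 10/41 90/421 7900/17261 -520/17261 -4 -1 S
5 1/5 45/197 422/985 28/985 -4 -2 W
final -5 -2 N

n=0: pose=(-4,-1,S); sL=10/41, sR=90/421; mL=7900/17261, mR=-520/17261; mL+mR=180/421 → advance +1; mR−mL=-20/41 → turn -1·90°
n=1: pose=(-4,-2,W); sL=1/5, sR=45/197; mL=422/985, mR=28/985; mL+mR=90/197 → advance +1; mR−mL=-2/5 → turn -1·90°
n=2: pose=(-5,-2,N); sL=10/41, sR=90/313; mL=6820/12833, mR=560/12833; mL+mR=180/313 → advance +1; mR−mL=-20/41 → turn -1·90°
n=3: pose=(-5,-1,E); sL=5/16, sR=9/34; mL=157/272, mR=-13/272; mL+mR=9/17 → advance +1; mR−mL=-5/8 → turn -1·90°
n=4: pose=(-4,-1,S); sL=10/41, sR=90/421; mL=7900/17261, mR=-520/17261; mL+mR=180/421 → advance +1; mR−mL=-20/41 → turn -1·90°
n=5: pose=(-4,-2,W); sL=1/5, sR=45/197; mL=422/985, mR=28/985; mL+mR=90/197 → advance +1; mR−mL=-2/5 → turn -1·90°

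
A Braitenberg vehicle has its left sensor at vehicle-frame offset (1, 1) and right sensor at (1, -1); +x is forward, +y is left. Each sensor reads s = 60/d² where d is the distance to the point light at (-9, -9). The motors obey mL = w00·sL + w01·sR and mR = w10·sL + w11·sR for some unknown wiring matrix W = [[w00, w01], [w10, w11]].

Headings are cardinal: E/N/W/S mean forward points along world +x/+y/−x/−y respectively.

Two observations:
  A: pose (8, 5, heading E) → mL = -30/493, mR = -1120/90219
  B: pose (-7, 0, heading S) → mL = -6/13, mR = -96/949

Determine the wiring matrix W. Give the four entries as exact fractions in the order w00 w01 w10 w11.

0 -1/2 1 -1

obs A: pose=(8,5,E) → sL=20/183, sR=60/493, mL=-30/493, mR=-1120/90219
obs B: pose=(-7,0,S) → sL=60/73, sR=12/13, mL=-6/13, mR=-96/949
sensor matrix S = [[20/183, 60/493], [60/73, 12/13]]; det S = 24320/28539277
solve [mL_A; mL_B] = S·[w00; w01] and [mR_A; mR_B] = S·[w10; w11]:
  w00 = 0, w01 = -1/2, w10 = 1, w11 = -1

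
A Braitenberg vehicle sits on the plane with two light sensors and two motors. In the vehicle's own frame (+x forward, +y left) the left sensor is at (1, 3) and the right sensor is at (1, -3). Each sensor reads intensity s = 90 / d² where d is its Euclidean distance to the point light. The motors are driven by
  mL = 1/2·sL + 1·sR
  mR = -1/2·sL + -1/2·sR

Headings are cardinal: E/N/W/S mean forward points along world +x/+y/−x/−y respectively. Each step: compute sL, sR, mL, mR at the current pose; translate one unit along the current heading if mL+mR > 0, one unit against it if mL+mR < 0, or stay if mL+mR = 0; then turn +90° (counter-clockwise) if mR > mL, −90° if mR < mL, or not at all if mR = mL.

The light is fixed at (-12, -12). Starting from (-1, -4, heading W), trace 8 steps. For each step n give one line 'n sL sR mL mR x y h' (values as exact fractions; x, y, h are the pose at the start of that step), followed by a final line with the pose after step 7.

0 18/25 90/221 4239/5525 -3114/5525 -1 -4 W
1 9/13 9/25 459/650 -171/325 -2 -4 N
2 18/53 90/157 6183/8321 -3798/8321 -2 -3 E
3 9/26 45/64 729/832 -873/1664 -1 -3 S
4 18/25 90/221 4239/5525 -3114/5525 -1 -4 W
5 9/13 9/25 459/650 -171/325 -2 -4 N
6 18/53 90/157 6183/8321 -3798/8321 -2 -3 E
7 9/26 45/64 729/832 -873/1664 -1 -3 S
final -1 -4 W

n=0: pose=(-1,-4,W); sL=18/25, sR=90/221; mL=4239/5525, mR=-3114/5525; mL+mR=45/221 → advance +1; mR−mL=-7353/5525 → turn -1·90°
n=1: pose=(-2,-4,N); sL=9/13, sR=9/25; mL=459/650, mR=-171/325; mL+mR=9/50 → advance +1; mR−mL=-801/650 → turn -1·90°
n=2: pose=(-2,-3,E); sL=18/53, sR=90/157; mL=6183/8321, mR=-3798/8321; mL+mR=45/157 → advance +1; mR−mL=-9981/8321 → turn -1·90°
n=3: pose=(-1,-3,S); sL=9/26, sR=45/64; mL=729/832, mR=-873/1664; mL+mR=45/128 → advance +1; mR−mL=-2331/1664 → turn -1·90°
n=4: pose=(-1,-4,W); sL=18/25, sR=90/221; mL=4239/5525, mR=-3114/5525; mL+mR=45/221 → advance +1; mR−mL=-7353/5525 → turn -1·90°
n=5: pose=(-2,-4,N); sL=9/13, sR=9/25; mL=459/650, mR=-171/325; mL+mR=9/50 → advance +1; mR−mL=-801/650 → turn -1·90°
n=6: pose=(-2,-3,E); sL=18/53, sR=90/157; mL=6183/8321, mR=-3798/8321; mL+mR=45/157 → advance +1; mR−mL=-9981/8321 → turn -1·90°
n=7: pose=(-1,-3,S); sL=9/26, sR=45/64; mL=729/832, mR=-873/1664; mL+mR=45/128 → advance +1; mR−mL=-2331/1664 → turn -1·90°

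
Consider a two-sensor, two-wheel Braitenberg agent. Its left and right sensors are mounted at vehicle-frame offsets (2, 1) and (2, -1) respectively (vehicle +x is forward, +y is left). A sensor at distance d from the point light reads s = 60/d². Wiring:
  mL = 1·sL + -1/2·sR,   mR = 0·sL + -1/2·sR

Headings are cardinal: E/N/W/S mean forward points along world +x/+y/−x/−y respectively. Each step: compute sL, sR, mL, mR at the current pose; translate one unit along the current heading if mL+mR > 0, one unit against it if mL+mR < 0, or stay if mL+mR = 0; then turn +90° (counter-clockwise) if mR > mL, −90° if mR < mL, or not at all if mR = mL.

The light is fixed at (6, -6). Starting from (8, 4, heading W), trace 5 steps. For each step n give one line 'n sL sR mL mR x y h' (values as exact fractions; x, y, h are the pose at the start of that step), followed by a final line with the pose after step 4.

0 20/27 60/121 1610/3267 -30/121 8 4 W
1 5/12 15/37 95/444 -15/74 7 4 N
2 20/51 60/109 650/5559 -30/109 7 5 E
3 30/41 30/41 15/41 -15/41 6 5 S
4 15/26 15/37 180/481 -15/74 6 5 W
final 5 5 N

n=0: pose=(8,4,W); sL=20/27, sR=60/121; mL=1610/3267, mR=-30/121; mL+mR=800/3267 → advance +1; mR−mL=-20/27 → turn -1·90°
n=1: pose=(7,4,N); sL=5/12, sR=15/37; mL=95/444, mR=-15/74; mL+mR=5/444 → advance +1; mR−mL=-5/12 → turn -1·90°
n=2: pose=(7,5,E); sL=20/51, sR=60/109; mL=650/5559, mR=-30/109; mL+mR=-880/5559 → advance -1; mR−mL=-20/51 → turn -1·90°
n=3: pose=(6,5,S); sL=30/41, sR=30/41; mL=15/41, mR=-15/41; mL+mR=0 → advance +0; mR−mL=-30/41 → turn -1·90°
n=4: pose=(6,5,W); sL=15/26, sR=15/37; mL=180/481, mR=-15/74; mL+mR=165/962 → advance +1; mR−mL=-15/26 → turn -1·90°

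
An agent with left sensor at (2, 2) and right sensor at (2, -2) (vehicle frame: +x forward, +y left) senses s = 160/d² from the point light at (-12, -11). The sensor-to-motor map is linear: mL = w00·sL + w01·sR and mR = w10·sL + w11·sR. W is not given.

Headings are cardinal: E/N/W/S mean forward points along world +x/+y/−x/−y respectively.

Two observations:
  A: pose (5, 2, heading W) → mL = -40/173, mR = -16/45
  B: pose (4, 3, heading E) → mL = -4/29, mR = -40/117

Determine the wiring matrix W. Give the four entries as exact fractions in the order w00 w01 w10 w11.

-1/2 0 0 -1

obs A: pose=(5,2,W) → sL=80/173, sR=16/45, mL=-40/173, mR=-16/45
obs B: pose=(4,3,E) → sL=8/29, sR=40/117, mL=-4/29, mR=-40/117
sensor matrix S = [[80/173, 16/45], [8/29, 40/117]]; det S = 176128/2934945
solve [mL_A; mL_B] = S·[w00; w01] and [mR_A; mR_B] = S·[w10; w11]:
  w00 = -1/2, w01 = 0, w10 = 0, w11 = -1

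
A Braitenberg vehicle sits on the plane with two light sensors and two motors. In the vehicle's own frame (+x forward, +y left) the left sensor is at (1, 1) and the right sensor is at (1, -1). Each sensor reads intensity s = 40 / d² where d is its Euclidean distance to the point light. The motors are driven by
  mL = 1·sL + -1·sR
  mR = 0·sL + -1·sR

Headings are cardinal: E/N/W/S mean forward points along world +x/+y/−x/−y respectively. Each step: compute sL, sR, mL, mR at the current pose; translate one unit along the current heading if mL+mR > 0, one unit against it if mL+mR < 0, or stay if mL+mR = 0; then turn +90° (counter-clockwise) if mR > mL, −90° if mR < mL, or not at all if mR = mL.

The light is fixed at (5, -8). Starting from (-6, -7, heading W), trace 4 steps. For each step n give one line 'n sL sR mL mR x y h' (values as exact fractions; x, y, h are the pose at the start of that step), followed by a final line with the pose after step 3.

n=0: pose=(-6,-7,W); sL=5/18, sR=10/37; mL=5/666, mR=-10/37; mL+mR=-175/666 → advance -1; mR−mL=-5/18 → turn -1·90°
n=1: pose=(-5,-7,N); sL=8/25, sR=8/17; mL=-64/425, mR=-8/17; mL+mR=-264/425 → advance -1; mR−mL=-8/25 → turn -1·90°
n=2: pose=(-5,-8,E); sL=20/41, sR=20/41; mL=0, mR=-20/41; mL+mR=-20/41 → advance -1; mR−mL=-20/41 → turn -1·90°
n=3: pose=(-6,-8,S); sL=40/101, sR=8/29; mL=352/2929, mR=-8/29; mL+mR=-456/2929 → advance -1; mR−mL=-40/101 → turn -1·90°

0 5/18 10/37 5/666 -10/37 -6 -7 W
1 8/25 8/17 -64/425 -8/17 -5 -7 N
2 20/41 20/41 0 -20/41 -5 -8 E
3 40/101 8/29 352/2929 -8/29 -6 -8 S
final -6 -7 W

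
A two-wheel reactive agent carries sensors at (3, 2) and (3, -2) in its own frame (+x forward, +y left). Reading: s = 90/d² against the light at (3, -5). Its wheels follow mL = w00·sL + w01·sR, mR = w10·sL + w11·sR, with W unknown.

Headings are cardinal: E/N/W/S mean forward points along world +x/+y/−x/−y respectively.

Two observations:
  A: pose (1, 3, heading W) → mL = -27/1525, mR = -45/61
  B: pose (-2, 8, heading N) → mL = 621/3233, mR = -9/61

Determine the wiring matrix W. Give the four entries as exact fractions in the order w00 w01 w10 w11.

-1/2 1 -1/2 0

obs A: pose=(1,3,W) → sL=90/61, sR=18/25, mL=-27/1525, mR=-45/61
obs B: pose=(-2,8,N) → sL=18/61, sR=18/53, mL=621/3233, mR=-9/61
sensor matrix S = [[90/61, 18/25], [18/61, 18/53]]; det S = 23328/80825
solve [mL_A; mL_B] = S·[w00; w01] and [mR_A; mR_B] = S·[w10; w11]:
  w00 = -1/2, w01 = 1, w10 = -1/2, w11 = 0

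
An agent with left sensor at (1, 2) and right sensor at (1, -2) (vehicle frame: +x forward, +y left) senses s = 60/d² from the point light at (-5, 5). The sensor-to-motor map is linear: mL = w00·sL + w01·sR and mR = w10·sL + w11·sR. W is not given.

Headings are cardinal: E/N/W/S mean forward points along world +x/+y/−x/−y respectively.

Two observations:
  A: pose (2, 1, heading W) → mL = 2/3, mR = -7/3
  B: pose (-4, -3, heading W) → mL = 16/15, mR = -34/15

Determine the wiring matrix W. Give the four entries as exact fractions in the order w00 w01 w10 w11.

obs A: pose=(2,1,W) → sL=5/6, sR=3/2, mL=2/3, mR=-7/3
obs B: pose=(-4,-3,W) → sL=3/5, sR=5/3, mL=16/15, mR=-34/15
sensor matrix S = [[5/6, 3/2], [3/5, 5/3]]; det S = 22/45
solve [mL_A; mL_B] = S·[w00; w01] and [mR_A; mR_B] = S·[w10; w11]:
  w00 = -1, w01 = 1, w10 = -1, w11 = -1

-1 1 -1 -1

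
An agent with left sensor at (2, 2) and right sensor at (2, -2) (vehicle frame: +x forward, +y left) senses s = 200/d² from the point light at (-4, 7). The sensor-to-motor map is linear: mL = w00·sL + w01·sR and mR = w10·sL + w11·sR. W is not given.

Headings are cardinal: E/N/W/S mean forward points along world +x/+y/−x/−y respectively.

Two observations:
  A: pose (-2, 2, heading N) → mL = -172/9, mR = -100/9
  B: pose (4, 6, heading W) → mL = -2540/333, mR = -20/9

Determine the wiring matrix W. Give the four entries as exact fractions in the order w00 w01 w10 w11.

-1/2 -1 -1/2 0

obs A: pose=(-2,2,N) → sL=200/9, sR=8, mL=-172/9, mR=-100/9
obs B: pose=(4,6,W) → sL=40/9, sR=200/37, mL=-2540/333, mR=-20/9
sensor matrix S = [[200/9, 8], [40/9, 200/37]]; det S = 28160/333
solve [mL_A; mL_B] = S·[w00; w01] and [mR_A; mR_B] = S·[w10; w11]:
  w00 = -1/2, w01 = -1, w10 = -1/2, w11 = 0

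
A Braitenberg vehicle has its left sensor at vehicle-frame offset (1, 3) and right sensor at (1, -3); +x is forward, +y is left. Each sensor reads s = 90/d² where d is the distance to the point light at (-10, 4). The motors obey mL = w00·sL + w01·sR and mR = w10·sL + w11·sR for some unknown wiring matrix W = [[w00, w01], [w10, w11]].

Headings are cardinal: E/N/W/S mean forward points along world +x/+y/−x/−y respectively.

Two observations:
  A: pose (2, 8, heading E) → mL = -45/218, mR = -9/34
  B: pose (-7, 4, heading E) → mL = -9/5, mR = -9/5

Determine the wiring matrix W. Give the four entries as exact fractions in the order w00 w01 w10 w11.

-1/2 0 0 -1/2

obs A: pose=(2,8,E) → sL=45/109, sR=9/17, mL=-45/218, mR=-9/34
obs B: pose=(-7,4,E) → sL=18/5, sR=18/5, mL=-9/5, mR=-9/5
sensor matrix S = [[45/109, 9/17], [18/5, 18/5]]; det S = -3888/9265
solve [mL_A; mL_B] = S·[w00; w01] and [mR_A; mR_B] = S·[w10; w11]:
  w00 = -1/2, w01 = 0, w10 = 0, w11 = -1/2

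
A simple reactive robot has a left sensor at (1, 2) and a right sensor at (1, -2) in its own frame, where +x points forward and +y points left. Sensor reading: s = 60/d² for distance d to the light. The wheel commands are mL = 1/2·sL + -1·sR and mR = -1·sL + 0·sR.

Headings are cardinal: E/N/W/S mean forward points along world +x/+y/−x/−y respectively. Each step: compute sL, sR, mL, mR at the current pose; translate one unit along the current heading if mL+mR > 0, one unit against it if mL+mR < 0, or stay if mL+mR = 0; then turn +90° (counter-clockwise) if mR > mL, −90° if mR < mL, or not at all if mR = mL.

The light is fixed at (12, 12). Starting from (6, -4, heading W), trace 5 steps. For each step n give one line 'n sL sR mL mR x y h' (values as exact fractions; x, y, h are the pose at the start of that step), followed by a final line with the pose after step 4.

0 60/373 12/49 -3006/18277 -60/373 6 -4 W
1 30/149 30/169 -1935/25181 -30/149 7 -4 S
2 12/65 12/41 -534/2665 -12/65 7 -3 W
3 3/13 15/73 -171/1898 -3/13 8 -3 S
4 60/281 60/169 -11790/47489 -60/281 8 -2 W
final 9 -2 S

n=0: pose=(6,-4,W); sL=60/373, sR=12/49; mL=-3006/18277, mR=-60/373; mL+mR=-5946/18277 → advance -1; mR−mL=66/18277 → turn +1·90°
n=1: pose=(7,-4,S); sL=30/149, sR=30/169; mL=-1935/25181, mR=-30/149; mL+mR=-7005/25181 → advance -1; mR−mL=-3135/25181 → turn -1·90°
n=2: pose=(7,-3,W); sL=12/65, sR=12/41; mL=-534/2665, mR=-12/65; mL+mR=-1026/2665 → advance -1; mR−mL=42/2665 → turn +1·90°
n=3: pose=(8,-3,S); sL=3/13, sR=15/73; mL=-171/1898, mR=-3/13; mL+mR=-609/1898 → advance -1; mR−mL=-267/1898 → turn -1·90°
n=4: pose=(8,-2,W); sL=60/281, sR=60/169; mL=-11790/47489, mR=-60/281; mL+mR=-21930/47489 → advance -1; mR−mL=1650/47489 → turn +1·90°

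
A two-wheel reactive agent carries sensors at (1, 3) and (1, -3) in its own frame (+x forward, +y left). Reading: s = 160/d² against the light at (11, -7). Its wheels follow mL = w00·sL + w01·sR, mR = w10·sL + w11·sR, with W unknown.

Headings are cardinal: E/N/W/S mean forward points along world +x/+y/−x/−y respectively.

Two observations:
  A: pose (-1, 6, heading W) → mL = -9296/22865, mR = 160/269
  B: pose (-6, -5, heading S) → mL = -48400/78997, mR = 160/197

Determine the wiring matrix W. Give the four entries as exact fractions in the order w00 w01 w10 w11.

obs A: pose=(-1,6,W) → sL=160/269, sR=32/85, mL=-9296/22865, mR=160/269
obs B: pose=(-6,-5,S) → sL=160/197, sR=160/401, mL=-48400/78997, mR=160/197
sensor matrix S = [[160/269, 32/85], [160/197, 160/401]]; det S = -24723456/361253281
solve [mL_A; mL_B] = S·[w00; w01] and [mR_A; mR_B] = S·[w10; w11]:
  w00 = -1, w01 = 1/2, w10 = 1, w11 = 0

-1 1/2 1 0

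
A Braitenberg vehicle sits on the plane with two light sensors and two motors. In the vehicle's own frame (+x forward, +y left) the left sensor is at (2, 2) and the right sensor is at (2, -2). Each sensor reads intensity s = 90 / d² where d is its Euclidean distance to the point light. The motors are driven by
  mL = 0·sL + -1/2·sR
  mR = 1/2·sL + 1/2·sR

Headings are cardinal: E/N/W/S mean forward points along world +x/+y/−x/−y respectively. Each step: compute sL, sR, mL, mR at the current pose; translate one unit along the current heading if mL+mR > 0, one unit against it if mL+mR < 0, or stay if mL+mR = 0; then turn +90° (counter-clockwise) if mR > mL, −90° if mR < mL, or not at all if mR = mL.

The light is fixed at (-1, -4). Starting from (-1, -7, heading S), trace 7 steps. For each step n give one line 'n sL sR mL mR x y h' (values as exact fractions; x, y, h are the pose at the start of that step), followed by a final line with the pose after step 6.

0 90/29 90/29 -45/29 90/29 -1 -7 S
1 45/4 9/4 -9/8 27/4 -1 -8 E
2 18 90/13 -45/13 162/13 0 -8 N
3 45/13 45 -45/2 315/13 0 -7 W
4 90/29 90/29 -45/29 90/29 -1 -7 S
5 45/4 9/4 -9/8 27/4 -1 -8 E
6 18 90/13 -45/13 162/13 0 -8 N
final 0 -7 W

n=0: pose=(-1,-7,S); sL=90/29, sR=90/29; mL=-45/29, mR=90/29; mL+mR=45/29 → advance +1; mR−mL=135/29 → turn +1·90°
n=1: pose=(-1,-8,E); sL=45/4, sR=9/4; mL=-9/8, mR=27/4; mL+mR=45/8 → advance +1; mR−mL=63/8 → turn +1·90°
n=2: pose=(0,-8,N); sL=18, sR=90/13; mL=-45/13, mR=162/13; mL+mR=9 → advance +1; mR−mL=207/13 → turn +1·90°
n=3: pose=(0,-7,W); sL=45/13, sR=45; mL=-45/2, mR=315/13; mL+mR=45/26 → advance +1; mR−mL=1215/26 → turn +1·90°
n=4: pose=(-1,-7,S); sL=90/29, sR=90/29; mL=-45/29, mR=90/29; mL+mR=45/29 → advance +1; mR−mL=135/29 → turn +1·90°
n=5: pose=(-1,-8,E); sL=45/4, sR=9/4; mL=-9/8, mR=27/4; mL+mR=45/8 → advance +1; mR−mL=63/8 → turn +1·90°
n=6: pose=(0,-8,N); sL=18, sR=90/13; mL=-45/13, mR=162/13; mL+mR=9 → advance +1; mR−mL=207/13 → turn +1·90°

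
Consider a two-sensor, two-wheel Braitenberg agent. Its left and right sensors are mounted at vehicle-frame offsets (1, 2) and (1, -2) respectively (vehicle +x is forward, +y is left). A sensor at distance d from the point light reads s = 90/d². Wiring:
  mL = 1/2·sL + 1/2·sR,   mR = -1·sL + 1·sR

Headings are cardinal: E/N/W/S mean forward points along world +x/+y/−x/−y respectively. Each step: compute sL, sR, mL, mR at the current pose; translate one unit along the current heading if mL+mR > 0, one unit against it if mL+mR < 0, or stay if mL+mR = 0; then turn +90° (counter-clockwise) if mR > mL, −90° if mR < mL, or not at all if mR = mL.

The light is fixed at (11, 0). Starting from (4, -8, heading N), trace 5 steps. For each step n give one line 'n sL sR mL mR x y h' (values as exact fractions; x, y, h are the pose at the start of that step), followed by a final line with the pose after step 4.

0 9/13 45/37 459/481 252/481 4 -8 N
1 90/61 10/13 890/793 -560/793 4 -7 E
2 9/8 45/64 117/128 -27/64 5 -7 S
3 90/149 18/17 2106/2533 1152/2533 5 -8 W
4 9/13 45/37 459/481 252/481 4 -8 N
final 4 -7 E

n=0: pose=(4,-8,N); sL=9/13, sR=45/37; mL=459/481, mR=252/481; mL+mR=711/481 → advance +1; mR−mL=-207/481 → turn -1·90°
n=1: pose=(4,-7,E); sL=90/61, sR=10/13; mL=890/793, mR=-560/793; mL+mR=330/793 → advance +1; mR−mL=-1450/793 → turn -1·90°
n=2: pose=(5,-7,S); sL=9/8, sR=45/64; mL=117/128, mR=-27/64; mL+mR=63/128 → advance +1; mR−mL=-171/128 → turn -1·90°
n=3: pose=(5,-8,W); sL=90/149, sR=18/17; mL=2106/2533, mR=1152/2533; mL+mR=3258/2533 → advance +1; mR−mL=-954/2533 → turn -1·90°
n=4: pose=(4,-8,N); sL=9/13, sR=45/37; mL=459/481, mR=252/481; mL+mR=711/481 → advance +1; mR−mL=-207/481 → turn -1·90°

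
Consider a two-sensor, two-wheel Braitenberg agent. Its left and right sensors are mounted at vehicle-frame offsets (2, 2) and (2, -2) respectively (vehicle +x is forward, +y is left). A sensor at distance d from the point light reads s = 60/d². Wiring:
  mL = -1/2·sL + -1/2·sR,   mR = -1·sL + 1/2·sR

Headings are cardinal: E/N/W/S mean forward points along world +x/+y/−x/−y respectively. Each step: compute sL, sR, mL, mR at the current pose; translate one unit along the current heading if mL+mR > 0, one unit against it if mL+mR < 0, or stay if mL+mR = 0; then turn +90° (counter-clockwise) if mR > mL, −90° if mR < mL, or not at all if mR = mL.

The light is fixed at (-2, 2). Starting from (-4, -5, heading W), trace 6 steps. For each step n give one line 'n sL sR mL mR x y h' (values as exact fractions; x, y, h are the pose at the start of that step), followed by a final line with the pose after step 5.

n=0: pose=(-4,-5,W); sL=60/97, sR=60/41; mL=-4140/3977, mR=450/3977; mL+mR=-90/97 → advance -1; mR−mL=4590/3977 → turn +1·90°
n=1: pose=(-3,-5,S); sL=30/41, sR=2/3; mL=-86/123, mR=-49/123; mL+mR=-45/41 → advance -1; mR−mL=37/123 → turn +1·90°
n=2: pose=(-3,-4,E); sL=60/17, sR=12/13; mL=-492/221, mR=-678/221; mL+mR=-90/17 → advance -1; mR−mL=-186/221 → turn -1·90°
n=3: pose=(-4,-4,S); sL=15/16, sR=3/4; mL=-27/32, mR=-9/16; mL+mR=-45/32 → advance -1; mR−mL=9/32 → turn +1·90°
n=4: pose=(-4,-3,E); sL=20/3, sR=60/49; mL=-580/147, mR=-890/147; mL+mR=-10 → advance -1; mR−mL=-310/147 → turn -1·90°
n=5: pose=(-5,-3,S); sL=6/5, sR=30/37; mL=-186/185, mR=-147/185; mL+mR=-9/5 → advance -1; mR−mL=39/185 → turn +1·90°

0 60/97 60/41 -4140/3977 450/3977 -4 -5 W
1 30/41 2/3 -86/123 -49/123 -3 -5 S
2 60/17 12/13 -492/221 -678/221 -3 -4 E
3 15/16 3/4 -27/32 -9/16 -4 -4 S
4 20/3 60/49 -580/147 -890/147 -4 -3 E
5 6/5 30/37 -186/185 -147/185 -5 -3 S
final -5 -2 E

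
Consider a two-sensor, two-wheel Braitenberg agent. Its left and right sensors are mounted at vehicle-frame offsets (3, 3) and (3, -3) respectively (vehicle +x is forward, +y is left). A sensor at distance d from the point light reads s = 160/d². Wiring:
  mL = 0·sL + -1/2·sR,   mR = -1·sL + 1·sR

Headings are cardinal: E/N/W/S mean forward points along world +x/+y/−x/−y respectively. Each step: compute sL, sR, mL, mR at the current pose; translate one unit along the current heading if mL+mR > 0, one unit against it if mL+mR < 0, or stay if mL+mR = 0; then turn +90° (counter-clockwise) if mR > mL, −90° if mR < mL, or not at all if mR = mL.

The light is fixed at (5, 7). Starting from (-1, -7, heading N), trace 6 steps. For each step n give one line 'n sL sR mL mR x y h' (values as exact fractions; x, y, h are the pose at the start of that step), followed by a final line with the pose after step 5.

0 80/101 16/13 -8/13 576/1313 -1 -7 N
1 32/81 32/45 -16/45 128/405 -1 -8 W
2 20/41 40/97 -20/97 -300/3977 0 -8 S
3 32/25 160/293 -80/293 -5376/7325 0 -7 E
4 80/149 16/37 -8/37 -576/5513 -1 -7 S
5 160/109 32/53 -16/53 -4992/5777 -1 -6 E
final -2 -6 S

n=0: pose=(-1,-7,N); sL=80/101, sR=16/13; mL=-8/13, mR=576/1313; mL+mR=-232/1313 → advance -1; mR−mL=1384/1313 → turn +1·90°
n=1: pose=(-1,-8,W); sL=32/81, sR=32/45; mL=-16/45, mR=128/405; mL+mR=-16/405 → advance -1; mR−mL=272/405 → turn +1·90°
n=2: pose=(0,-8,S); sL=20/41, sR=40/97; mL=-20/97, mR=-300/3977; mL+mR=-1120/3977 → advance -1; mR−mL=520/3977 → turn +1·90°
n=3: pose=(0,-7,E); sL=32/25, sR=160/293; mL=-80/293, mR=-5376/7325; mL+mR=-7376/7325 → advance -1; mR−mL=-3376/7325 → turn -1·90°
n=4: pose=(-1,-7,S); sL=80/149, sR=16/37; mL=-8/37, mR=-576/5513; mL+mR=-1768/5513 → advance -1; mR−mL=616/5513 → turn +1·90°
n=5: pose=(-1,-6,E); sL=160/109, sR=32/53; mL=-16/53, mR=-4992/5777; mL+mR=-6736/5777 → advance -1; mR−mL=-3248/5777 → turn -1·90°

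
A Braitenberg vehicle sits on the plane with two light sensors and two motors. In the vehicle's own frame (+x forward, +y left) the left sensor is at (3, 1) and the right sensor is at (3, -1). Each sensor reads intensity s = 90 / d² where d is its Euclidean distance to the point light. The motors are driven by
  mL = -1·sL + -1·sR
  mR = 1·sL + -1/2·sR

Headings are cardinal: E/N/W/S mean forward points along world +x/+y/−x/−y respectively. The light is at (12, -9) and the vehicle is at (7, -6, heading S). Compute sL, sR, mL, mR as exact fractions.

left sensor world pos  = (8, -9); dL² = 16
right sensor world pos = (6, -9); dR² = 36
sL = 90/16 = 45/8
sR = 90/36 = 5/2
mL = -1·sL + -1·sR = -65/8
mR = 1·sL + -1/2·sR = 35/8

45/8 5/2 -65/8 35/8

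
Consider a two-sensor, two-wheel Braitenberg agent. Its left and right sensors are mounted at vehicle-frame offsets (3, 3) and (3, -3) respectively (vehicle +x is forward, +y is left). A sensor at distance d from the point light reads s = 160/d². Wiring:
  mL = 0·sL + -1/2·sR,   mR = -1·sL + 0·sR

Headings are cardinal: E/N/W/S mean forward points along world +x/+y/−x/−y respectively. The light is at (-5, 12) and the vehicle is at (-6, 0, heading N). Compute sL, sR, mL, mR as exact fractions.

left sensor world pos  = (-9, 3); dL² = 97
right sensor world pos = (-3, 3); dR² = 85
sL = 160/97 = 160/97
sR = 160/85 = 32/17
mL = 0·sL + -1/2·sR = -16/17
mR = -1·sL + 0·sR = -160/97

160/97 32/17 -16/17 -160/97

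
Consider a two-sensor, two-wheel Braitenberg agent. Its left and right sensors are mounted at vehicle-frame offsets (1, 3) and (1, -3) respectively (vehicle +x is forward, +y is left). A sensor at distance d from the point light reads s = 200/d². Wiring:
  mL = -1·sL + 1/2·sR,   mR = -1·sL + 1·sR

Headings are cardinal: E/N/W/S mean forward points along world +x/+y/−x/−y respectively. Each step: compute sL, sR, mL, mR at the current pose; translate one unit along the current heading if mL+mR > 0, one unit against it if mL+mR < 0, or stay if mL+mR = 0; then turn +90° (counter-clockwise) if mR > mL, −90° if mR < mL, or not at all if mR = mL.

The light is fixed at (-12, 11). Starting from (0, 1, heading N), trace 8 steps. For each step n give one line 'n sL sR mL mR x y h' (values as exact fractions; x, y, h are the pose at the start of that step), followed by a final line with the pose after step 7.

n=0: pose=(0,1,N); sL=100/81, sR=100/153; mL=-1250/1377, mR=-800/1377; mL+mR=-2050/1377 → advance -1; mR−mL=50/153 → turn +1·90°
n=1: pose=(0,0,W); sL=200/317, sR=40/37; mL=-1060/11729, mR=5280/11729; mL+mR=4220/11729 → advance +1; mR−mL=20/37 → turn +1·90°
n=2: pose=(-1,0,S); sL=10/17, sR=25/26; mL=-95/884, mR=165/442; mL+mR=235/884 → advance +1; mR−mL=25/52 → turn +1·90°
n=3: pose=(-1,-1,E); sL=8/9, sR=200/369; mL=-76/123, mR=-128/369; mL+mR=-356/369 → advance -1; mR−mL=100/369 → turn +1·90°
n=4: pose=(-2,-1,N); sL=20/17, sR=20/29; mL=-410/493, mR=-240/493; mL+mR=-650/493 → advance -1; mR−mL=10/29 → turn +1·90°
n=5: pose=(-2,-2,W); sL=200/337, sR=200/181; mL=-2500/60997, mR=31200/60997; mL+mR=28700/60997 → advance +1; mR−mL=100/181 → turn +1·90°
n=6: pose=(-3,-2,S); sL=10/17, sR=25/29; mL=-155/986, mR=135/493; mL+mR=115/986 → advance +1; mR−mL=25/58 → turn +1·90°
n=7: pose=(-3,-3,E); sL=200/221, sR=200/389; mL=-55700/85969, mR=-33600/85969; mL+mR=-89300/85969 → advance -1; mR−mL=100/389 → turn +1·90°

0 100/81 100/153 -1250/1377 -800/1377 0 1 N
1 200/317 40/37 -1060/11729 5280/11729 0 0 W
2 10/17 25/26 -95/884 165/442 -1 0 S
3 8/9 200/369 -76/123 -128/369 -1 -1 E
4 20/17 20/29 -410/493 -240/493 -2 -1 N
5 200/337 200/181 -2500/60997 31200/60997 -2 -2 W
6 10/17 25/29 -155/986 135/493 -3 -2 S
7 200/221 200/389 -55700/85969 -33600/85969 -3 -3 E
final -4 -3 N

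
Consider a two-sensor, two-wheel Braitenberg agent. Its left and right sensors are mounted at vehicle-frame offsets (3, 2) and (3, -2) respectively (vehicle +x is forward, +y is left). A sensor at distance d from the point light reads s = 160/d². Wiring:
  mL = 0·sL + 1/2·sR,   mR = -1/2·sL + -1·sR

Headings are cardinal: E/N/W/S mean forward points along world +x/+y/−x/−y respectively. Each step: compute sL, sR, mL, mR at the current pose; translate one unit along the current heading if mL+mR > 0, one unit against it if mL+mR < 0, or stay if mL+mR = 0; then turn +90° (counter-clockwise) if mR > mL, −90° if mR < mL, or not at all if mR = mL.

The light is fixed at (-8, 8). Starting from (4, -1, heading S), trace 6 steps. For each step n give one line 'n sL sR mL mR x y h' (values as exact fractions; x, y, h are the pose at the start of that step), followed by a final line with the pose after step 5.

n=0: pose=(4,-1,S); sL=8/17, sR=40/61; mL=20/61, mR=-924/1037; mL+mR=-584/1037 → advance -1; mR−mL=-1264/1037 → turn -1·90°
n=1: pose=(4,0,W); sL=160/181, sR=160/117; mL=80/117, mR=-38320/21177; mL+mR=-23840/21177 → advance -1; mR−mL=-17600/7059 → turn -1·90°
n=2: pose=(5,0,N); sL=80/73, sR=16/25; mL=8/25, mR=-2168/1825; mL+mR=-1584/1825 → advance -1; mR−mL=-2752/1825 → turn -1·90°
n=3: pose=(5,-1,E); sL=32/61, sR=160/377; mL=80/377, mR=-15792/22997; mL+mR=-10912/22997 → advance -1; mR−mL=-20672/22997 → turn -1·90°
n=4: pose=(4,-1,S); sL=8/17, sR=40/61; mL=20/61, mR=-924/1037; mL+mR=-584/1037 → advance -1; mR−mL=-1264/1037 → turn -1·90°
n=5: pose=(4,0,W); sL=160/181, sR=160/117; mL=80/117, mR=-38320/21177; mL+mR=-23840/21177 → advance -1; mR−mL=-17600/7059 → turn -1·90°

0 8/17 40/61 20/61 -924/1037 4 -1 S
1 160/181 160/117 80/117 -38320/21177 4 0 W
2 80/73 16/25 8/25 -2168/1825 5 0 N
3 32/61 160/377 80/377 -15792/22997 5 -1 E
4 8/17 40/61 20/61 -924/1037 4 -1 S
5 160/181 160/117 80/117 -38320/21177 4 0 W
final 5 0 N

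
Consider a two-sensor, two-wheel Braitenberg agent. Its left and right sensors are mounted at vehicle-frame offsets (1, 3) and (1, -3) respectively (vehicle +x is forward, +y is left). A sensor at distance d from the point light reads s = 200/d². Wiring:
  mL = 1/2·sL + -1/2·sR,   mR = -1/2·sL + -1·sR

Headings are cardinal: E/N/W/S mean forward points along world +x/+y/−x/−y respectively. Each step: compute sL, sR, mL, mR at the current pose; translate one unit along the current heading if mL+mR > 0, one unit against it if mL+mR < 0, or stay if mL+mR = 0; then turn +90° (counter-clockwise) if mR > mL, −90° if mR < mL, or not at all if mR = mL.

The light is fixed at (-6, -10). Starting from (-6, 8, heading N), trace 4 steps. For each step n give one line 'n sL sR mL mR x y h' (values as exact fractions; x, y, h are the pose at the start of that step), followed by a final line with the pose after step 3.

n=0: pose=(-6,8,N); sL=20/37, sR=20/37; mL=0, mR=-30/37; mL+mR=-30/37 → advance -1; mR−mL=-30/37 → turn -1·90°
n=1: pose=(-6,7,E); sL=200/401, sR=200/197; mL=-20400/78997, mR=-99900/78997; mL+mR=-300/197 → advance -1; mR−mL=-79500/78997 → turn -1·90°
n=2: pose=(-7,7,S); sL=10/13, sR=25/34; mL=15/884, mR=-495/442; mL+mR=-75/68 → advance -1; mR−mL=-1005/884 → turn -1·90°
n=3: pose=(-7,8,W); sL=200/229, sR=40/89; mL=4320/20381, mR=-18060/20381; mL+mR=-60/89 → advance -1; mR−mL=-22380/20381 → turn -1·90°

0 20/37 20/37 0 -30/37 -6 8 N
1 200/401 200/197 -20400/78997 -99900/78997 -6 7 E
2 10/13 25/34 15/884 -495/442 -7 7 S
3 200/229 40/89 4320/20381 -18060/20381 -7 8 W
final -6 8 N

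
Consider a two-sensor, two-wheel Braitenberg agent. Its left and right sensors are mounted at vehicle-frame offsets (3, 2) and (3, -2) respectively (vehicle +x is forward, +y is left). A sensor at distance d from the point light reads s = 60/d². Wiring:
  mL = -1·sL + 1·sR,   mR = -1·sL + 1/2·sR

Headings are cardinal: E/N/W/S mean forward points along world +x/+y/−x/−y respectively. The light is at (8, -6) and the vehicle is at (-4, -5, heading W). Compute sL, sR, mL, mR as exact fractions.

30/113 10/39 -40/4407 -605/4407

left sensor world pos  = (-7, -7); dL² = 226
right sensor world pos = (-7, -3); dR² = 234
sL = 60/226 = 30/113
sR = 60/234 = 10/39
mL = -1·sL + 1·sR = -40/4407
mR = -1·sL + 1/2·sR = -605/4407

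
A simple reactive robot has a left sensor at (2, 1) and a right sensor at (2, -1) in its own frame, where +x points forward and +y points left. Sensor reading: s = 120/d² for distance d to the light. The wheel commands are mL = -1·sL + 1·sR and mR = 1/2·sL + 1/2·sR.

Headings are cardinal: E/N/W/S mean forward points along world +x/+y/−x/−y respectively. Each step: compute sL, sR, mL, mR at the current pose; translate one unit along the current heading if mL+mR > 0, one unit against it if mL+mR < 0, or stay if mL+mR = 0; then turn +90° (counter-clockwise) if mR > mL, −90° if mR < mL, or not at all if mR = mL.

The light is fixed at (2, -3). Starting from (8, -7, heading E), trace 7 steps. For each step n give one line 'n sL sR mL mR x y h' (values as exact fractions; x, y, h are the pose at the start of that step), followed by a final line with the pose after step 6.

n=0: pose=(8,-7,E); sL=120/73, sR=120/89; mL=-1920/6497, mR=9720/6497; mL+mR=7800/6497 → advance +1; mR−mL=11640/6497 → turn +1·90°
n=1: pose=(9,-7,N); sL=3, sR=30/17; mL=-21/17, mR=81/34; mL+mR=39/34 → advance +1; mR−mL=123/34 → turn +1·90°
n=2: pose=(9,-6,W); sL=120/41, sR=120/29; mL=1440/1189, mR=4200/1189; mL+mR=5640/1189 → advance +1; mR−mL=2760/1189 → turn +1·90°
n=3: pose=(8,-6,S); sL=60/37, sR=12/5; mL=144/185, mR=372/185; mL+mR=516/185 → advance +1; mR−mL=228/185 → turn +1·90°
n=4: pose=(8,-7,E); sL=120/73, sR=120/89; mL=-1920/6497, mR=9720/6497; mL+mR=7800/6497 → advance +1; mR−mL=11640/6497 → turn +1·90°
n=5: pose=(9,-7,N); sL=3, sR=30/17; mL=-21/17, mR=81/34; mL+mR=39/34 → advance +1; mR−mL=123/34 → turn +1·90°
n=6: pose=(9,-6,W); sL=120/41, sR=120/29; mL=1440/1189, mR=4200/1189; mL+mR=5640/1189 → advance +1; mR−mL=2760/1189 → turn +1·90°

0 120/73 120/89 -1920/6497 9720/6497 8 -7 E
1 3 30/17 -21/17 81/34 9 -7 N
2 120/41 120/29 1440/1189 4200/1189 9 -6 W
3 60/37 12/5 144/185 372/185 8 -6 S
4 120/73 120/89 -1920/6497 9720/6497 8 -7 E
5 3 30/17 -21/17 81/34 9 -7 N
6 120/41 120/29 1440/1189 4200/1189 9 -6 W
final 8 -6 S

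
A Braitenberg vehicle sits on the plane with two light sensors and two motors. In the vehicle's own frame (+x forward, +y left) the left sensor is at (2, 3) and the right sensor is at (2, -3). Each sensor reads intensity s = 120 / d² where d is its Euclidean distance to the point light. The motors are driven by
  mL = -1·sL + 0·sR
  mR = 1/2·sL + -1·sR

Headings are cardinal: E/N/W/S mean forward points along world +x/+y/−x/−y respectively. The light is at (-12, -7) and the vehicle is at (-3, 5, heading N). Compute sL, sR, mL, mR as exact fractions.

left sensor world pos  = (-6, 7); dL² = 232
right sensor world pos = (0, 7); dR² = 340
sL = 120/232 = 15/29
sR = 120/340 = 6/17
mL = -1·sL + 0·sR = -15/29
mR = 1/2·sL + -1·sR = -93/986

15/29 6/17 -15/29 -93/986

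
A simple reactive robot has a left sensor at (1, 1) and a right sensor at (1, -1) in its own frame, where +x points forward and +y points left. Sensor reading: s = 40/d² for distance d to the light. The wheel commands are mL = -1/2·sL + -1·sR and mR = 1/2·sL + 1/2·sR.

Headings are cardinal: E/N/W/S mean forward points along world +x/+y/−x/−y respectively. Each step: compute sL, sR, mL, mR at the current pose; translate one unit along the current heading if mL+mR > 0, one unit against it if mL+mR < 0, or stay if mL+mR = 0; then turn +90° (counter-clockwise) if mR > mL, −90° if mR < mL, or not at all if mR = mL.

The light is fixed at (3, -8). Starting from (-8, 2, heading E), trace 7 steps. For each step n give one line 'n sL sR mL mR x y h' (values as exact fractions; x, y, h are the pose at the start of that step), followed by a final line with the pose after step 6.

n=0: pose=(-8,2,E); sL=40/221, sR=40/181; mL=-12460/40001, mR=8040/40001; mL+mR=-20/181 → advance -1; mR−mL=20500/40001 → turn +1·90°
n=1: pose=(-9,2,N); sL=4/29, sR=20/121; mL=-822/3509, mR=532/3509; mL+mR=-10/121 → advance -1; mR−mL=1354/3509 → turn +1·90°
n=2: pose=(-9,1,W); sL=40/233, sR=40/269; mL=-14700/62677, mR=10040/62677; mL+mR=-20/269 → advance -1; mR−mL=24740/62677 → turn +1·90°
n=3: pose=(-8,1,S); sL=10/41, sR=5/26; mL=-335/1066, mR=465/2132; mL+mR=-5/52 → advance -1; mR−mL=1135/2132 → turn +1·90°
n=4: pose=(-8,2,E); sL=40/221, sR=40/181; mL=-12460/40001, mR=8040/40001; mL+mR=-20/181 → advance -1; mR−mL=20500/40001 → turn +1·90°
n=5: pose=(-9,2,N); sL=4/29, sR=20/121; mL=-822/3509, mR=532/3509; mL+mR=-10/121 → advance -1; mR−mL=1354/3509 → turn +1·90°
n=6: pose=(-9,1,W); sL=40/233, sR=40/269; mL=-14700/62677, mR=10040/62677; mL+mR=-20/269 → advance -1; mR−mL=24740/62677 → turn +1·90°

0 40/221 40/181 -12460/40001 8040/40001 -8 2 E
1 4/29 20/121 -822/3509 532/3509 -9 2 N
2 40/233 40/269 -14700/62677 10040/62677 -9 1 W
3 10/41 5/26 -335/1066 465/2132 -8 1 S
4 40/221 40/181 -12460/40001 8040/40001 -8 2 E
5 4/29 20/121 -822/3509 532/3509 -9 2 N
6 40/233 40/269 -14700/62677 10040/62677 -9 1 W
final -8 1 S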